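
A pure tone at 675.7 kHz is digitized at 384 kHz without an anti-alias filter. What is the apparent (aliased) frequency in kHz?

92.3 kHz

Nyquist = 384,000/2 = 192,000 Hz; 675,700 Hz exceeds it.
Alias = |675,700 − 2×384,000| = |675,700 − 768,000| = 92,300 Hz = 92.3 kHz.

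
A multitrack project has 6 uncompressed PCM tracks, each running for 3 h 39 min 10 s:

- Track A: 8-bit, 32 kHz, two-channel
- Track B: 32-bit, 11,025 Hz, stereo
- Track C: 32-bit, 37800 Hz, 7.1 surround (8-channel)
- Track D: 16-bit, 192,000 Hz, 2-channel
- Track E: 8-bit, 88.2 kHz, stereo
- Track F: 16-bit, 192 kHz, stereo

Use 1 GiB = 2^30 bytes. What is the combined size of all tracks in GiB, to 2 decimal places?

37.65 GiB

3 h 39 min 10 s = 13,150 s.
Track A: 32,000 × 13,150 × 1 × 2 = 841,600,000 bytes.
Track B: 11,025 × 13,150 × 4 × 2 = 1,159,830,000 bytes.
Track C: 37,800 × 13,150 × 4 × 8 = 15,906,240,000 bytes.
Track D: 192,000 × 13,150 × 2 × 2 = 10,099,200,000 bytes.
Track E: 88,200 × 13,150 × 1 × 2 = 2,319,660,000 bytes.
Track F: 192,000 × 13,150 × 2 × 2 = 10,099,200,000 bytes.
Total = 40,425,730,000 bytes = 37.65 GiB.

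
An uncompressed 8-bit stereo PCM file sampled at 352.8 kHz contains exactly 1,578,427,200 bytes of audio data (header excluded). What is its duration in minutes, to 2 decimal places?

37.28 minutes

Byte rate = 352,800 × 1 × 2 = 705,600 bytes/s.
Duration = 1,578,427,200 / 705,600 = 2,237 s.
2,237 s / 60 = 37.28 minutes.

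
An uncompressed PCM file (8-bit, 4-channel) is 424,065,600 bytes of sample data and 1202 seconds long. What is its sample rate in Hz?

88,200 Hz

Bytes = sample_rate × seconds × bytes_per_sample × channels.
sample_rate = 424,065,600 / (1,202 × 1 × 4) = 424,065,600 / 4,808 = 88,200 Hz.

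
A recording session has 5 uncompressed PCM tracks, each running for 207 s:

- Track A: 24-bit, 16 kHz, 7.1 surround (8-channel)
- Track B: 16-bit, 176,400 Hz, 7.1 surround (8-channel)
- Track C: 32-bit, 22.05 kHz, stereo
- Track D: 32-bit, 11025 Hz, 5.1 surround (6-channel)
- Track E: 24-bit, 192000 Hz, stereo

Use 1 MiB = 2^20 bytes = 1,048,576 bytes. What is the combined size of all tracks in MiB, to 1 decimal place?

947.5 MiB

Track A: 16,000 × 207 × 3 × 8 = 79,488,000 bytes.
Track B: 176,400 × 207 × 2 × 8 = 584,236,800 bytes.
Track C: 22,050 × 207 × 4 × 2 = 36,514,800 bytes.
Track D: 11,025 × 207 × 4 × 6 = 54,772,200 bytes.
Track E: 192,000 × 207 × 3 × 2 = 238,464,000 bytes.
Total = 993,475,800 bytes = 947.5 MiB.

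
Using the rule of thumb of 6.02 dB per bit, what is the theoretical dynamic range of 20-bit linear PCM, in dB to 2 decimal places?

20 × 6.02 = 120.40 dB.

120.40 dB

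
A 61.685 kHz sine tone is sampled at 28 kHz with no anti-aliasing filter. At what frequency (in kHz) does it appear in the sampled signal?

Nyquist = 28,000/2 = 14,000 Hz; 61,685 Hz exceeds it.
Alias = |61,685 − 2×28,000| = |61,685 − 56,000| = 5,685 Hz = 5.685 kHz.

5.685 kHz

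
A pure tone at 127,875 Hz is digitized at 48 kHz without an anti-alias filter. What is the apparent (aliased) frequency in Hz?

Nyquist = 48,000/2 = 24,000 Hz; 127,875 Hz exceeds it.
Alias = |127,875 − 3×48,000| = |127,875 − 144,000| = 16,125 Hz.

16,125 Hz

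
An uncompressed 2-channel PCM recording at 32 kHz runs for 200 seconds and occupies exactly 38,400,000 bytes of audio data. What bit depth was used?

Bytes per sample = 38,400,000 / (32,000 × 200 × 2) = 38,400,000 / 12,800,000 = 3.
Bit depth = 3 × 8 = 24 bits.

24 bits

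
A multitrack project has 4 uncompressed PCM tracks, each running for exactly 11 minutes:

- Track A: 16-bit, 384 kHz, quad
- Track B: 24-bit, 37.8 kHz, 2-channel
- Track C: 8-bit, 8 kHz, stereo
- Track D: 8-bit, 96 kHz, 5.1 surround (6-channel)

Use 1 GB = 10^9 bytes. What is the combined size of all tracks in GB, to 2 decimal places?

2.57 GB

exactly 11 minutes = 660 s.
Track A: 384,000 × 660 × 2 × 4 = 2,027,520,000 bytes.
Track B: 37,800 × 660 × 3 × 2 = 149,688,000 bytes.
Track C: 8,000 × 660 × 1 × 2 = 10,560,000 bytes.
Track D: 96,000 × 660 × 1 × 6 = 380,160,000 bytes.
Total = 2,567,928,000 bytes = 2.57 GB.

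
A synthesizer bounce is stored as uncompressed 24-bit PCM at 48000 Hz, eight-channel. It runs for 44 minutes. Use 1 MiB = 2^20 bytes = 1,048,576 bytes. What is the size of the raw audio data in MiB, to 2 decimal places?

2900.39 MiB

Duration = 44 minutes = 2,640 s.
Bytes = 48,000 samples/s × 2,640 s × 3 bytes/sample × 8 ch = 3,041,280,000 bytes.
3,041,280,000 / 1,048,576 = 2900.39 MiB.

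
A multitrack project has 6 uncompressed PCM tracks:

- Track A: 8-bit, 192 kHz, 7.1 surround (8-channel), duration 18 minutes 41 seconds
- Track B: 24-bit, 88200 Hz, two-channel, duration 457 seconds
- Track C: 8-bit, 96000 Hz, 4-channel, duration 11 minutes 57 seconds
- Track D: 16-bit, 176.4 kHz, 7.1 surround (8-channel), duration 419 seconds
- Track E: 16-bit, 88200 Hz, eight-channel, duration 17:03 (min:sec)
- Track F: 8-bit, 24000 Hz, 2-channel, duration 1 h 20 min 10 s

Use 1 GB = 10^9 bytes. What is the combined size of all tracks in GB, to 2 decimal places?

Track A: 18 minutes 41 seconds = 1,121 s; 192,000 × 1,121 × 1 × 8 = 1,721,856,000 bytes.
Track B: 88,200 × 457 × 3 × 2 = 241,844,400 bytes.
Track C: 11 minutes 57 seconds = 717 s; 96,000 × 717 × 1 × 4 = 275,328,000 bytes.
Track D: 176,400 × 419 × 2 × 8 = 1,182,585,600 bytes.
Track E: 17:03 (min:sec) = 1,023 s; 88,200 × 1,023 × 2 × 8 = 1,443,657,600 bytes.
Track F: 1 h 20 min 10 s = 4,810 s; 24,000 × 4,810 × 1 × 2 = 230,880,000 bytes.
Total = 5,096,151,600 bytes = 5.10 GB.

5.10 GB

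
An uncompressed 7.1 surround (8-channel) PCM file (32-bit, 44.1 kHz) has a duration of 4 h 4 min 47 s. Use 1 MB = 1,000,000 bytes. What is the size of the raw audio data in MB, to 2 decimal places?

Duration = 4 h 4 min 47 s = 14,687 s.
Bytes = 44,100 samples/s × 14,687 s × 4 bytes/sample × 8 ch = 20,726,294,400 bytes.
20,726,294,400 / 1,000,000 = 20726.29 MB.

20726.29 MB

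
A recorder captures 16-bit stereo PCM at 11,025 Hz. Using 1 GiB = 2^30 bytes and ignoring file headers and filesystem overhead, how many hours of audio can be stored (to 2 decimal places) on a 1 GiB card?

6.76 hours

Uncompressed byte rate = 11,025 × 2 × 2 = 44,100 bytes/s.
Capacity = 1 × 1,073,741,824 = 1,073,741,824 bytes.
1,073,741,824 / 44,100 ≈ 24347.89 s → 6.76 hours.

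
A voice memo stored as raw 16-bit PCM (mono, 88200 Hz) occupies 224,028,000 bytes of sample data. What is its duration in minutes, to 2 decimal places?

Byte rate = 88,200 × 2 × 1 = 176,400 bytes/s.
Duration = 224,028,000 / 176,400 = 1,270 s.
1,270 s / 60 = 21.17 minutes.

21.17 minutes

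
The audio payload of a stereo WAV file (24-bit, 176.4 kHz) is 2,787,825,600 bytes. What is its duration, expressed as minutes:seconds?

Byte rate = 176,400 × 3 × 2 = 1,058,400 bytes/s.
Duration = 2,787,825,600 / 1,058,400 = 2,634 s.
2,634 s = 43:54.

43:54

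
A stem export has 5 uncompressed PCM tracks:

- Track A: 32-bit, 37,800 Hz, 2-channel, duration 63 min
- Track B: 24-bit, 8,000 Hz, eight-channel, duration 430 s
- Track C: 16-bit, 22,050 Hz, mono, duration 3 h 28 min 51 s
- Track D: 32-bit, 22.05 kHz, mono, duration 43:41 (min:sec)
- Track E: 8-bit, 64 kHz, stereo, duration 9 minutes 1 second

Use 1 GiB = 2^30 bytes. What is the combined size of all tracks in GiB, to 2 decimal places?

1.94 GiB

Track A: 63 min = 3,780 s; 37,800 × 3,780 × 4 × 2 = 1,143,072,000 bytes.
Track B: 8,000 × 430 × 3 × 8 = 82,560,000 bytes.
Track C: 3 h 28 min 51 s = 12,531 s; 22,050 × 12,531 × 2 × 1 = 552,617,100 bytes.
Track D: 43:41 (min:sec) = 2,621 s; 22,050 × 2,621 × 4 × 1 = 231,172,200 bytes.
Track E: 9 minutes 1 second = 541 s; 64,000 × 541 × 1 × 2 = 69,248,000 bytes.
Total = 2,078,669,300 bytes = 1.94 GiB.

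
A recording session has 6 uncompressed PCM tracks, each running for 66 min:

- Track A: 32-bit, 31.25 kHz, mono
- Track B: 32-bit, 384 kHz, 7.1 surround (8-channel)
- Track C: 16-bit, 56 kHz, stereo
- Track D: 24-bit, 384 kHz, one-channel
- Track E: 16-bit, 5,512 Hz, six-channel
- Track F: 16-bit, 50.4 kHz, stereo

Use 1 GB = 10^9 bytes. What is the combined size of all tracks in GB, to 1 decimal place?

55.7 GB

66 min = 3,960 s.
Track A: 31,250 × 3,960 × 4 × 1 = 495,000,000 bytes.
Track B: 384,000 × 3,960 × 4 × 8 = 48,660,480,000 bytes.
Track C: 56,000 × 3,960 × 2 × 2 = 887,040,000 bytes.
Track D: 384,000 × 3,960 × 3 × 1 = 4,561,920,000 bytes.
Track E: 5,512 × 3,960 × 2 × 6 = 261,930,240 bytes.
Track F: 50,400 × 3,960 × 2 × 2 = 798,336,000 bytes.
Total = 55,664,706,240 bytes = 55.7 GB.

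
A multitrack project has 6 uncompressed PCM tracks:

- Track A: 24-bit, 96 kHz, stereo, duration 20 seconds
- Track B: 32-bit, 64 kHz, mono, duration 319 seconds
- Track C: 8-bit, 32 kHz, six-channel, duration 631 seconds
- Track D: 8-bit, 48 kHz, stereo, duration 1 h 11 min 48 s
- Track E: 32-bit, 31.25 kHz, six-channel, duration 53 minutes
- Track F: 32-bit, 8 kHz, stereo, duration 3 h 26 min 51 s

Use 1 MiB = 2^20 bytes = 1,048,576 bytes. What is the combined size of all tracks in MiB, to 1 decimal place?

Track A: 96,000 × 20 × 3 × 2 = 11,520,000 bytes.
Track B: 64,000 × 319 × 4 × 1 = 81,664,000 bytes.
Track C: 32,000 × 631 × 1 × 6 = 121,152,000 bytes.
Track D: 1 h 11 min 48 s = 4,308 s; 48,000 × 4,308 × 1 × 2 = 413,568,000 bytes.
Track E: 53 minutes = 3,180 s; 31,250 × 3,180 × 4 × 6 = 2,385,000,000 bytes.
Track F: 3 h 26 min 51 s = 12,411 s; 8,000 × 12,411 × 4 × 2 = 794,304,000 bytes.
Total = 3,807,208,000 bytes = 3630.8 MiB.

3630.8 MiB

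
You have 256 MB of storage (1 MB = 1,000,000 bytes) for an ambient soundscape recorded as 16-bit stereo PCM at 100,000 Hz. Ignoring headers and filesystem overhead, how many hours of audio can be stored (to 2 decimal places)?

0.18 hours

Uncompressed byte rate = 100,000 × 2 × 2 = 400,000 bytes/s.
Capacity = 256 × 1,000,000 = 256,000,000 bytes.
256,000,000 / 400,000 ≈ 640 s → 0.18 hours.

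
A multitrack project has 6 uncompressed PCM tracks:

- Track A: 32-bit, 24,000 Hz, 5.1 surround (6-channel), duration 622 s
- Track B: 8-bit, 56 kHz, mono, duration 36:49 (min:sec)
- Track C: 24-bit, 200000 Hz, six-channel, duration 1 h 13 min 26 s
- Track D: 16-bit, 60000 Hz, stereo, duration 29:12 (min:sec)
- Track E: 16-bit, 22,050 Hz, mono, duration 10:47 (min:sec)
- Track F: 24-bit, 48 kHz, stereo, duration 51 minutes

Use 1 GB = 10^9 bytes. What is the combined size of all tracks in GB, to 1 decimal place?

Track A: 24,000 × 622 × 4 × 6 = 358,272,000 bytes.
Track B: 36:49 (min:sec) = 2,209 s; 56,000 × 2,209 × 1 × 1 = 123,704,000 bytes.
Track C: 1 h 13 min 26 s = 4,406 s; 200,000 × 4,406 × 3 × 6 = 15,861,600,000 bytes.
Track D: 29:12 (min:sec) = 1,752 s; 60,000 × 1,752 × 2 × 2 = 420,480,000 bytes.
Track E: 10:47 (min:sec) = 647 s; 22,050 × 647 × 2 × 1 = 28,532,700 bytes.
Track F: 51 minutes = 3,060 s; 48,000 × 3,060 × 3 × 2 = 881,280,000 bytes.
Total = 17,673,868,700 bytes = 17.7 GB.

17.7 GB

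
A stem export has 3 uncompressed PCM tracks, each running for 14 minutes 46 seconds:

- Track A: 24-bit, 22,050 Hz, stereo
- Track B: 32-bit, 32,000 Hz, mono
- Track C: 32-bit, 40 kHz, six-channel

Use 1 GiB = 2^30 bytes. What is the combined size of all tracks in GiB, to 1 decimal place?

14 minutes 46 seconds = 886 s.
Track A: 22,050 × 886 × 3 × 2 = 117,217,800 bytes.
Track B: 32,000 × 886 × 4 × 1 = 113,408,000 bytes.
Track C: 40,000 × 886 × 4 × 6 = 850,560,000 bytes.
Total = 1,081,185,800 bytes = 1.0 GiB.

1.0 GiB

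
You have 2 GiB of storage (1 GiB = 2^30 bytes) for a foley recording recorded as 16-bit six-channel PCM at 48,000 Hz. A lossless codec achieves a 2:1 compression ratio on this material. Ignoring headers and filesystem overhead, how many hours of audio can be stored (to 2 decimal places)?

2.07 hours

Uncompressed byte rate = 48,000 × 2 × 6 = 576,000 bytes/s.
After 2:1 compression, effective rate ≈ 288000 bytes/s.
Capacity = 2 × 1,073,741,824 = 2,147,483,648 bytes.
2,147,483,648 / effective rate ≈ 7456.54 s → 2.07 hours.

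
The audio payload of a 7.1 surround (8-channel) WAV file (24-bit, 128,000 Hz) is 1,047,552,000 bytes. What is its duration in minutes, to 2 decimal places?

Byte rate = 128,000 × 3 × 8 = 3,072,000 bytes/s.
Duration = 1,047,552,000 / 3,072,000 = 341 s.
341 s / 60 = 5.68 minutes.

5.68 minutes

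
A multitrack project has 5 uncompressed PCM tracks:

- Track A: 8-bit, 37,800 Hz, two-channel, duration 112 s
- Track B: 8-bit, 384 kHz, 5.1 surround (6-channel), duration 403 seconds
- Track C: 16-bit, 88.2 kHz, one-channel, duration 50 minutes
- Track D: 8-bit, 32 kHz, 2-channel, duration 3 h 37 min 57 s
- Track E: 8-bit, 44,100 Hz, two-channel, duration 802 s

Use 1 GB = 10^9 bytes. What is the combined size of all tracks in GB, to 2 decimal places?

Track A: 37,800 × 112 × 1 × 2 = 8,467,200 bytes.
Track B: 384,000 × 403 × 1 × 6 = 928,512,000 bytes.
Track C: 50 minutes = 3,000 s; 88,200 × 3,000 × 2 × 1 = 529,200,000 bytes.
Track D: 3 h 37 min 57 s = 13,077 s; 32,000 × 13,077 × 1 × 2 = 836,928,000 bytes.
Track E: 44,100 × 802 × 1 × 2 = 70,736,400 bytes.
Total = 2,373,843,600 bytes = 2.37 GB.

2.37 GB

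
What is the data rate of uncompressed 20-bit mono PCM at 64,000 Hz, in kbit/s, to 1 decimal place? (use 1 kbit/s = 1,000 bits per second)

Bit rate = 64,000 × 20 × 1 = 1,280,000 bits/s.
= 1280.0 kbit/s.

1280.0 kbit/s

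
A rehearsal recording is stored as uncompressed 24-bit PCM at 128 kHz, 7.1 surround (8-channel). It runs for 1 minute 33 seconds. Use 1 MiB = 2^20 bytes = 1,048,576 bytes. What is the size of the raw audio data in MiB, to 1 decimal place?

272.5 MiB

Duration = 1 minute 33 seconds = 93 s.
Bytes = 128,000 samples/s × 93 s × 3 bytes/sample × 8 ch = 285,696,000 bytes.
285,696,000 / 1,048,576 = 272.5 MiB.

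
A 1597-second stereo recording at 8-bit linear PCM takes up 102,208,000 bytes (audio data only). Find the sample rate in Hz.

Bytes = sample_rate × seconds × bytes_per_sample × channels.
sample_rate = 102,208,000 / (1,597 × 1 × 2) = 102,208,000 / 3,194 = 32,000 Hz.

32,000 Hz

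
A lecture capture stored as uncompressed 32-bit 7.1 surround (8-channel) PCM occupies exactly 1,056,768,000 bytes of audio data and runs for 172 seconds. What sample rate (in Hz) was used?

Bytes = sample_rate × seconds × bytes_per_sample × channels.
sample_rate = 1,056,768,000 / (172 × 4 × 8) = 1,056,768,000 / 5,504 = 192,000 Hz.

192,000 Hz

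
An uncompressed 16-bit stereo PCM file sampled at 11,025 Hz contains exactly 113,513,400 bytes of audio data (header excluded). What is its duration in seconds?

2,574 seconds

Byte rate = 11,025 × 2 × 2 = 44,100 bytes/s.
Duration = 113,513,400 / 44,100 = 2,574 s.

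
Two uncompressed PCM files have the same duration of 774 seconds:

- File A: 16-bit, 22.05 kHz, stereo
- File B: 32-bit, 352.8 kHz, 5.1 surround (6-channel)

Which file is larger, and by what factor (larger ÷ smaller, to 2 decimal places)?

File B, by a factor of 96.00

File A: 22,050 × 2 × 2 = 88,200 bytes/s.
File B: 352,800 × 4 × 6 = 8,467,200 bytes/s.
File B is larger; ratio = 6,553,612,800 / 68,266,800 = 96.00.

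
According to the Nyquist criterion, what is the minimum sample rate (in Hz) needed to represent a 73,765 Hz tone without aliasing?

147,530 Hz

Minimum sample rate = 2 × 73,765 Hz = 147,530 Hz.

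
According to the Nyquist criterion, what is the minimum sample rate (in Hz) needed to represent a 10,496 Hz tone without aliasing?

20,992 Hz

Minimum sample rate = 2 × 10,496 Hz = 20,992 Hz.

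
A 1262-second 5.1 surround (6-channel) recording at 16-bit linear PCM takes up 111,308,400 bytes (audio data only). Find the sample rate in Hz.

7,350 Hz

Bytes = sample_rate × seconds × bytes_per_sample × channels.
sample_rate = 111,308,400 / (1,262 × 2 × 6) = 111,308,400 / 15,144 = 7,350 Hz.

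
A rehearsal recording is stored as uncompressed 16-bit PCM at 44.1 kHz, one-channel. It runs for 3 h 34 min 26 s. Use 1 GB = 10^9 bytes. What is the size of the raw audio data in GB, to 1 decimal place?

1.1 GB

Duration = 3 h 34 min 26 s = 12,866 s.
Bytes = 44,100 samples/s × 12,866 s × 2 bytes/sample × 1 ch = 1,134,781,200 bytes.
1,134,781,200 / 1,000,000,000 = 1.1 GB.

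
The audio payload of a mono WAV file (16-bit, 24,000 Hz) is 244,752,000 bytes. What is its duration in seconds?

Byte rate = 24,000 × 2 × 1 = 48,000 bytes/s.
Duration = 244,752,000 / 48,000 = 5,099 s.

5,099 seconds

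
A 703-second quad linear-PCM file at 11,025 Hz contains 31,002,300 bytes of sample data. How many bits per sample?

Bytes per sample = 31,002,300 / (11,025 × 703 × 4) = 31,002,300 / 31,002,300 = 1.
Bit depth = 1 × 8 = 8 bits.

8 bits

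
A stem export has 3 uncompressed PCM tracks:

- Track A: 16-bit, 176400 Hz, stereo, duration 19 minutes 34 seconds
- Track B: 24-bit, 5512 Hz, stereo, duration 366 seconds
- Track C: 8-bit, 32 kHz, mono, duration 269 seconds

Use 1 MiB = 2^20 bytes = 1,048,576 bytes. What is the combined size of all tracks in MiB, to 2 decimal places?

Track A: 19 minutes 34 seconds = 1,174 s; 176,400 × 1,174 × 2 × 2 = 828,374,400 bytes.
Track B: 5,512 × 366 × 3 × 2 = 12,104,352 bytes.
Track C: 32,000 × 269 × 1 × 1 = 8,608,000 bytes.
Total = 849,086,752 bytes = 809.75 MiB.

809.75 MiB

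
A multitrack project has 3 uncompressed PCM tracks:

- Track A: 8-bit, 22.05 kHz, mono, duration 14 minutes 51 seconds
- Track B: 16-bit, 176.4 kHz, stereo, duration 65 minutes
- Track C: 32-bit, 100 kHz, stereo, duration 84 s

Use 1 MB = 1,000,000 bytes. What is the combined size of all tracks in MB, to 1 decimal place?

2838.7 MB

Track A: 14 minutes 51 seconds = 891 s; 22,050 × 891 × 1 × 1 = 19,646,550 bytes.
Track B: 65 minutes = 3,900 s; 176,400 × 3,900 × 2 × 2 = 2,751,840,000 bytes.
Track C: 100,000 × 84 × 4 × 2 = 67,200,000 bytes.
Total = 2,838,686,550 bytes = 2838.7 MB.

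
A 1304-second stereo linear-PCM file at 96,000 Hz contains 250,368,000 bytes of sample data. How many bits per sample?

8 bits

Bytes per sample = 250,368,000 / (96,000 × 1,304 × 2) = 250,368,000 / 250,368,000 = 1.
Bit depth = 1 × 8 = 8 bits.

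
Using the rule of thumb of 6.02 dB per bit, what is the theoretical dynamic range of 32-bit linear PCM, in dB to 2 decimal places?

32 × 6.02 = 192.64 dB.

192.64 dB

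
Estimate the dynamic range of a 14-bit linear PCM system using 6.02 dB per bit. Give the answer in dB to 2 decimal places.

84.28 dB

14 × 6.02 = 84.28 dB.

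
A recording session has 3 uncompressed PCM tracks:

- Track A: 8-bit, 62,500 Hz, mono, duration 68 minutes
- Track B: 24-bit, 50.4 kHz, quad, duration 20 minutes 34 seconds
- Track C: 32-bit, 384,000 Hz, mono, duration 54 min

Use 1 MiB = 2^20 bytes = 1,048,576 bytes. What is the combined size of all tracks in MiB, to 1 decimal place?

Track A: 68 minutes = 4,080 s; 62,500 × 4,080 × 1 × 1 = 255,000,000 bytes.
Track B: 20 minutes 34 seconds = 1,234 s; 50,400 × 1,234 × 3 × 4 = 746,323,200 bytes.
Track C: 54 min = 3,240 s; 384,000 × 3,240 × 4 × 1 = 4,976,640,000 bytes.
Total = 5,977,963,200 bytes = 5701.0 MiB.

5701.0 MiB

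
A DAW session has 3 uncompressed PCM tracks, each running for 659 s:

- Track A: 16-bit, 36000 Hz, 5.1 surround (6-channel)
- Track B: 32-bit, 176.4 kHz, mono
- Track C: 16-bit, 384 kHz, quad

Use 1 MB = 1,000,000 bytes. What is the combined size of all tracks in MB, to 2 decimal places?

Track A: 36,000 × 659 × 2 × 6 = 284,688,000 bytes.
Track B: 176,400 × 659 × 4 × 1 = 464,990,400 bytes.
Track C: 384,000 × 659 × 2 × 4 = 2,024,448,000 bytes.
Total = 2,774,126,400 bytes = 2774.13 MB.

2774.13 MB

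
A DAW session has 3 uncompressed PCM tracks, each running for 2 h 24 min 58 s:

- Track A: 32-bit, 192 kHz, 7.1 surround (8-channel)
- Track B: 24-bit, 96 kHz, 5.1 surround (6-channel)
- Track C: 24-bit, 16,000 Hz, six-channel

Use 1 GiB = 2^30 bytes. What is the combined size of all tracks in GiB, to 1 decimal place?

2 h 24 min 58 s = 8,698 s.
Track A: 192,000 × 8,698 × 4 × 8 = 53,440,512,000 bytes.
Track B: 96,000 × 8,698 × 3 × 6 = 15,030,144,000 bytes.
Track C: 16,000 × 8,698 × 3 × 6 = 2,505,024,000 bytes.
Total = 70,975,680,000 bytes = 66.1 GiB.

66.1 GiB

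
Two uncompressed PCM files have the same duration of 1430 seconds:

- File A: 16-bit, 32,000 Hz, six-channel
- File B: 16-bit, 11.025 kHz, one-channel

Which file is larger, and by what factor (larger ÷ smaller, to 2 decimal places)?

File A: 32,000 × 2 × 6 = 384,000 bytes/s.
File B: 11,025 × 2 × 1 = 22,050 bytes/s.
File A is larger; ratio = 549,120,000 / 31,531,500 = 17.41.

File A, by a factor of 17.41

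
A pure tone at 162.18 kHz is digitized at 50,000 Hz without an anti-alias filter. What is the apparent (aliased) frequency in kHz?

12.18 kHz

Nyquist = 50,000/2 = 25,000 Hz; 162,180 Hz exceeds it.
Alias = |162,180 − 3×50,000| = |162,180 − 150,000| = 12,180 Hz = 12.18 kHz.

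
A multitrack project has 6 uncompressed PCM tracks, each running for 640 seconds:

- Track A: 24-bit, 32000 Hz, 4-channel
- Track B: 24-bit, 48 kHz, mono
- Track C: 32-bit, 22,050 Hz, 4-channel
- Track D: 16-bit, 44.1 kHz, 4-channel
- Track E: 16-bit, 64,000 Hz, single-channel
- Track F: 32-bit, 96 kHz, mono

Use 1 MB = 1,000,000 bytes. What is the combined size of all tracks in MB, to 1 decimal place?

Track A: 32,000 × 640 × 3 × 4 = 245,760,000 bytes.
Track B: 48,000 × 640 × 3 × 1 = 92,160,000 bytes.
Track C: 22,050 × 640 × 4 × 4 = 225,792,000 bytes.
Track D: 44,100 × 640 × 2 × 4 = 225,792,000 bytes.
Track E: 64,000 × 640 × 2 × 1 = 81,920,000 bytes.
Track F: 96,000 × 640 × 4 × 1 = 245,760,000 bytes.
Total = 1,117,184,000 bytes = 1117.2 MB.

1117.2 MB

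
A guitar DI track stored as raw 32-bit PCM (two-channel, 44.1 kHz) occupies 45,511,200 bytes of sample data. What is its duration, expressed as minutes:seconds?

2:09

Byte rate = 44,100 × 4 × 2 = 352,800 bytes/s.
Duration = 45,511,200 / 352,800 = 129 s.
129 s = 2:09.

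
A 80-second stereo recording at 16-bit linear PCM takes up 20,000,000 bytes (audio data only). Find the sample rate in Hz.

62,500 Hz

Bytes = sample_rate × seconds × bytes_per_sample × channels.
sample_rate = 20,000,000 / (80 × 2 × 2) = 20,000,000 / 320 = 62,500 Hz.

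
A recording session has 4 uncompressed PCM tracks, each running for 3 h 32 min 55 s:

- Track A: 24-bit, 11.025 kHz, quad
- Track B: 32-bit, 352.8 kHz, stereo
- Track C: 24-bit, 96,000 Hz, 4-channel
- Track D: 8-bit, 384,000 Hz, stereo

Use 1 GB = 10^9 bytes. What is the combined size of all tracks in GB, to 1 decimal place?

62.3 GB

3 h 32 min 55 s = 12,775 s.
Track A: 11,025 × 12,775 × 3 × 4 = 1,690,132,500 bytes.
Track B: 352,800 × 12,775 × 4 × 2 = 36,056,160,000 bytes.
Track C: 96,000 × 12,775 × 3 × 4 = 14,716,800,000 bytes.
Track D: 384,000 × 12,775 × 1 × 2 = 9,811,200,000 bytes.
Total = 62,274,292,500 bytes = 62.3 GB.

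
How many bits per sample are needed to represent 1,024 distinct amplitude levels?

log2(1,024) = 10.

10 bits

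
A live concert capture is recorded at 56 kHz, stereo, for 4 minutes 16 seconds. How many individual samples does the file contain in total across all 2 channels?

4 minutes 16 seconds = 256 s.
56,000 × 256 s × 2 ch = 28,672,000 samples.

28,672,000 samples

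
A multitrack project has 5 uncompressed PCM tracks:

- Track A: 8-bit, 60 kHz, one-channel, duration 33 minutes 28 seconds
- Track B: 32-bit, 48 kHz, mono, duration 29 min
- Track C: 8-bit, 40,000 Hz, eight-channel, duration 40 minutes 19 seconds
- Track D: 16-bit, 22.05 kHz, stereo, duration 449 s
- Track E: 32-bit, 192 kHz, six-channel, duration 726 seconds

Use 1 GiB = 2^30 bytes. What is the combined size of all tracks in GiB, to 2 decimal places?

Track A: 33 minutes 28 seconds = 2,008 s; 60,000 × 2,008 × 1 × 1 = 120,480,000 bytes.
Track B: 29 min = 1,740 s; 48,000 × 1,740 × 4 × 1 = 334,080,000 bytes.
Track C: 40 minutes 19 seconds = 2,419 s; 40,000 × 2,419 × 1 × 8 = 774,080,000 bytes.
Track D: 22,050 × 449 × 2 × 2 = 39,601,800 bytes.
Track E: 192,000 × 726 × 4 × 6 = 3,345,408,000 bytes.
Total = 4,613,649,800 bytes = 4.30 GiB.

4.30 GiB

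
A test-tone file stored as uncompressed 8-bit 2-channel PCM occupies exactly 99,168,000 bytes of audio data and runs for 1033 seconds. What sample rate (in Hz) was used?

48,000 Hz

Bytes = sample_rate × seconds × bytes_per_sample × channels.
sample_rate = 99,168,000 / (1,033 × 1 × 2) = 99,168,000 / 2,066 = 48,000 Hz.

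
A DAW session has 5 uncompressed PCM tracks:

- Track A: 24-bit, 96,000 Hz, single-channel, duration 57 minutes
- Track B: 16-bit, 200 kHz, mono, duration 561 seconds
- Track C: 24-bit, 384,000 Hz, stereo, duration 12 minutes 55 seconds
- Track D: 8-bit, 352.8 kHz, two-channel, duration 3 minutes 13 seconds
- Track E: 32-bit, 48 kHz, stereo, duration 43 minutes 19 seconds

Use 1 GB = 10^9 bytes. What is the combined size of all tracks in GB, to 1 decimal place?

Track A: 57 minutes = 3,420 s; 96,000 × 3,420 × 3 × 1 = 984,960,000 bytes.
Track B: 200,000 × 561 × 2 × 1 = 224,400,000 bytes.
Track C: 12 minutes 55 seconds = 775 s; 384,000 × 775 × 3 × 2 = 1,785,600,000 bytes.
Track D: 3 minutes 13 seconds = 193 s; 352,800 × 193 × 1 × 2 = 136,180,800 bytes.
Track E: 43 minutes 19 seconds = 2,599 s; 48,000 × 2,599 × 4 × 2 = 998,016,000 bytes.
Total = 4,129,156,800 bytes = 4.1 GB.

4.1 GB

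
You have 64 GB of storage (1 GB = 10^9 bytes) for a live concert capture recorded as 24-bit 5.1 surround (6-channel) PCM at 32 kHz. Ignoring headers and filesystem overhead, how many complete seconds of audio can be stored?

Uncompressed byte rate = 32,000 × 3 × 6 = 576,000 bytes/s.
Capacity = 64 × 1,000,000,000 = 64,000,000,000 bytes.
64,000,000,000 / 576,000 ≈ 111111.11 s → 111,111 seconds.

111,111 seconds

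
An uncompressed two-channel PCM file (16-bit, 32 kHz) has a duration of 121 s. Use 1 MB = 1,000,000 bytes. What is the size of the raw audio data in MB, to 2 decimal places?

15.49 MB

Bytes = 32,000 samples/s × 121 s × 2 bytes/sample × 2 ch = 15,488,000 bytes.
15,488,000 / 1,000,000 = 15.49 MB.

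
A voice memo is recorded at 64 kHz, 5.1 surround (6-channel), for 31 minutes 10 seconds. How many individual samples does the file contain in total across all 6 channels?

718,080,000 samples

31 minutes 10 seconds = 1,870 s.
64,000 × 1,870 s × 6 ch = 718,080,000 samples.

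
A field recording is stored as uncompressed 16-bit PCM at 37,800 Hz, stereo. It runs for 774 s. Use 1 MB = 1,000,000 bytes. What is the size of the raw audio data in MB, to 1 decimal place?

117.0 MB

Bytes = 37,800 samples/s × 774 s × 2 bytes/sample × 2 ch = 117,028,800 bytes.
117,028,800 / 1,000,000 = 117.0 MB.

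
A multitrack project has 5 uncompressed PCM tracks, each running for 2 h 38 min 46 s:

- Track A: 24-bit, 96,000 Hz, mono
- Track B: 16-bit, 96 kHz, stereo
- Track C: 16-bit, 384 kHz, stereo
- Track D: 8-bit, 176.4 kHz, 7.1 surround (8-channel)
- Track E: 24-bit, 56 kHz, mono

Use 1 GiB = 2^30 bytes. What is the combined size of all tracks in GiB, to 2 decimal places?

2 h 38 min 46 s = 9,526 s.
Track A: 96,000 × 9,526 × 3 × 1 = 2,743,488,000 bytes.
Track B: 96,000 × 9,526 × 2 × 2 = 3,657,984,000 bytes.
Track C: 384,000 × 9,526 × 2 × 2 = 14,631,936,000 bytes.
Track D: 176,400 × 9,526 × 1 × 8 = 13,443,091,200 bytes.
Track E: 56,000 × 9,526 × 3 × 1 = 1,600,368,000 bytes.
Total = 36,076,867,200 bytes = 33.60 GiB.

33.60 GiB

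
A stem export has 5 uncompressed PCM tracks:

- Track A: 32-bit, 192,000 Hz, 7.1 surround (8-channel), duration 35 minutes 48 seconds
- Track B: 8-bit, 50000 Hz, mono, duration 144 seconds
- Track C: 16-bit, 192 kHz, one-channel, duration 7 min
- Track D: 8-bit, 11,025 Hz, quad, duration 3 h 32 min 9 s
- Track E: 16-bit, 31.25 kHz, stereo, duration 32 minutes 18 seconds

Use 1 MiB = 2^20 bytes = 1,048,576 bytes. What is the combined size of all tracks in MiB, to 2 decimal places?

Track A: 35 minutes 48 seconds = 2,148 s; 192,000 × 2,148 × 4 × 8 = 13,197,312,000 bytes.
Track B: 50,000 × 144 × 1 × 1 = 7,200,000 bytes.
Track C: 7 min = 420 s; 192,000 × 420 × 2 × 1 = 161,280,000 bytes.
Track D: 3 h 32 min 9 s = 12,729 s; 11,025 × 12,729 × 1 × 4 = 561,348,900 bytes.
Track E: 32 minutes 18 seconds = 1,938 s; 31,250 × 1,938 × 2 × 2 = 242,250,000 bytes.
Total = 14,169,390,900 bytes = 13512.98 MiB.

13512.98 MiB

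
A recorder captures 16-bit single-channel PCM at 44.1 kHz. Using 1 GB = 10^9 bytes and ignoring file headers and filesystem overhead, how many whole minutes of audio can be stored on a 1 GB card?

Uncompressed byte rate = 44,100 × 2 × 1 = 88,200 bytes/s.
Capacity = 1 × 1,000,000,000 = 1,000,000,000 bytes.
1,000,000,000 / 88,200 ≈ 11337.87 s → 188 minutes.

188 minutes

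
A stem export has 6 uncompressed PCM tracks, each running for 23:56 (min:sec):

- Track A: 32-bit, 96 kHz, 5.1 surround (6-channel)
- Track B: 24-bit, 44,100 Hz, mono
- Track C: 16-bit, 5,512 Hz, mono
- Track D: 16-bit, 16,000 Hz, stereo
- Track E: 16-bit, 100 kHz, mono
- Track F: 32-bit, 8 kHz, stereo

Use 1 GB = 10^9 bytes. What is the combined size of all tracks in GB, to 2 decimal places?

23:56 (min:sec) = 1,436 s.
Track A: 96,000 × 1,436 × 4 × 6 = 3,308,544,000 bytes.
Track B: 44,100 × 1,436 × 3 × 1 = 189,982,800 bytes.
Track C: 5,512 × 1,436 × 2 × 1 = 15,830,464 bytes.
Track D: 16,000 × 1,436 × 2 × 2 = 91,904,000 bytes.
Track E: 100,000 × 1,436 × 2 × 1 = 287,200,000 bytes.
Track F: 8,000 × 1,436 × 4 × 2 = 91,904,000 bytes.
Total = 3,985,365,264 bytes = 3.99 GB.

3.99 GB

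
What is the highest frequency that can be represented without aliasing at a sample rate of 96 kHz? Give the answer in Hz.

48,000 Hz

Nyquist frequency = sample rate / 2 = 96,000 / 2 = 48,000 Hz.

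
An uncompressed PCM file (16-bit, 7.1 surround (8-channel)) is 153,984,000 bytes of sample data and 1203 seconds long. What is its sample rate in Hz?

Bytes = sample_rate × seconds × bytes_per_sample × channels.
sample_rate = 153,984,000 / (1,203 × 2 × 8) = 153,984,000 / 19,248 = 8,000 Hz.

8,000 Hz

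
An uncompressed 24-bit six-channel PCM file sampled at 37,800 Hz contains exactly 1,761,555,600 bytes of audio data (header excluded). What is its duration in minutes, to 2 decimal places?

43.15 minutes

Byte rate = 37,800 × 3 × 6 = 680,400 bytes/s.
Duration = 1,761,555,600 / 680,400 = 2,589 s.
2,589 s / 60 = 43.15 minutes.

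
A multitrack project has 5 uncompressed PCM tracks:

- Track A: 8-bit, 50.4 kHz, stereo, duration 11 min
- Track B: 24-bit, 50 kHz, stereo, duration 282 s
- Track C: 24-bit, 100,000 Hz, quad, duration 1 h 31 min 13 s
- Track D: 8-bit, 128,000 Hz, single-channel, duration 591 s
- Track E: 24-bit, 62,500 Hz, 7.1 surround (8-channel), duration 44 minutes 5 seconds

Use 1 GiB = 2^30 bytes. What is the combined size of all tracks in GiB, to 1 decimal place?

10.0 GiB

Track A: 11 min = 660 s; 50,400 × 660 × 1 × 2 = 66,528,000 bytes.
Track B: 50,000 × 282 × 3 × 2 = 84,600,000 bytes.
Track C: 1 h 31 min 13 s = 5,473 s; 100,000 × 5,473 × 3 × 4 = 6,567,600,000 bytes.
Track D: 128,000 × 591 × 1 × 1 = 75,648,000 bytes.
Track E: 44 minutes 5 seconds = 2,645 s; 62,500 × 2,645 × 3 × 8 = 3,967,500,000 bytes.
Total = 10,761,876,000 bytes = 10.0 GiB.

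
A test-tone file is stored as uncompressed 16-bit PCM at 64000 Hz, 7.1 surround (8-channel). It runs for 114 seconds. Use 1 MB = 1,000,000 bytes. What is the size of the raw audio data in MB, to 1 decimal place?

Bytes = 64,000 samples/s × 114 s × 2 bytes/sample × 8 ch = 116,736,000 bytes.
116,736,000 / 1,000,000 = 116.7 MB.

116.7 MB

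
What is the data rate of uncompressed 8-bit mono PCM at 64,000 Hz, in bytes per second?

64,000 bytes/s

Bit rate = 64,000 × 8 × 1 = 512,000 bits/s.
512,000 / 8 = 64,000 bytes/s.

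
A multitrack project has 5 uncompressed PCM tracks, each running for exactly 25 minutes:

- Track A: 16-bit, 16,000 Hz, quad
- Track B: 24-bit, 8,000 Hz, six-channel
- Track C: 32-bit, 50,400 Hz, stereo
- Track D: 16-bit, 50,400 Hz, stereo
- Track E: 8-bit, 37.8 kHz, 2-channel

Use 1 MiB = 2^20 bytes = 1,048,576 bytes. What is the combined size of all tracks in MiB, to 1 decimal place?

exactly 25 minutes = 1,500 s.
Track A: 16,000 × 1,500 × 2 × 4 = 192,000,000 bytes.
Track B: 8,000 × 1,500 × 3 × 6 = 216,000,000 bytes.
Track C: 50,400 × 1,500 × 4 × 2 = 604,800,000 bytes.
Track D: 50,400 × 1,500 × 2 × 2 = 302,400,000 bytes.
Track E: 37,800 × 1,500 × 1 × 2 = 113,400,000 bytes.
Total = 1,428,600,000 bytes = 1362.4 MiB.

1362.4 MiB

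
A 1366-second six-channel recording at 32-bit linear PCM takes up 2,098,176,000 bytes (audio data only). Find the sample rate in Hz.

64,000 Hz

Bytes = sample_rate × seconds × bytes_per_sample × channels.
sample_rate = 2,098,176,000 / (1,366 × 4 × 6) = 2,098,176,000 / 32,784 = 64,000 Hz.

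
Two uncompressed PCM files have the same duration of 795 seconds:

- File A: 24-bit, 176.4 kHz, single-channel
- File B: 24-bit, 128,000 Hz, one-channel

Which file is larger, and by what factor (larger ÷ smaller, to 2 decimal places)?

File A: 176,400 × 3 × 1 = 529,200 bytes/s.
File B: 128,000 × 3 × 1 = 384,000 bytes/s.
File A is larger; ratio = 420,714,000 / 305,280,000 = 1.38.

File A, by a factor of 1.38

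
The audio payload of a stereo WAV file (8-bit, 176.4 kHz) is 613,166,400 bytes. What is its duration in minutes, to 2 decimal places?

Byte rate = 176,400 × 1 × 2 = 352,800 bytes/s.
Duration = 613,166,400 / 352,800 = 1,738 s.
1,738 s / 60 = 28.97 minutes.

28.97 minutes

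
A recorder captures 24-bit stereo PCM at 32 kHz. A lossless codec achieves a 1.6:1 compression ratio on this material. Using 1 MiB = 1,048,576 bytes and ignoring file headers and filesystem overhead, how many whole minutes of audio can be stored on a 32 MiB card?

Uncompressed byte rate = 32,000 × 3 × 2 = 192,000 bytes/s.
After 1.6:1 compression, effective rate ≈ 120000 bytes/s.
Capacity = 32 × 1,048,576 = 33,554,432 bytes.
33,554,432 / effective rate ≈ 279.62 s → 4 minutes.

4 minutes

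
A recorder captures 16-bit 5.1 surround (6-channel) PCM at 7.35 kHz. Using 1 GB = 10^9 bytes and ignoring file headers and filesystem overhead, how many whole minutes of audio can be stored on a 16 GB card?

Uncompressed byte rate = 7,350 × 2 × 6 = 88,200 bytes/s.
Capacity = 16 × 1,000,000,000 = 16,000,000,000 bytes.
16,000,000,000 / 88,200 ≈ 181405.9 s → 3,023 minutes.

3,023 minutes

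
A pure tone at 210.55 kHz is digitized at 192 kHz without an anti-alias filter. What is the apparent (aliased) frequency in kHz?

Nyquist = 192,000/2 = 96,000 Hz; 210,550 Hz exceeds it.
Alias = |210,550 − 1×192,000| = |210,550 − 192,000| = 18,550 Hz = 18.55 kHz.

18.55 kHz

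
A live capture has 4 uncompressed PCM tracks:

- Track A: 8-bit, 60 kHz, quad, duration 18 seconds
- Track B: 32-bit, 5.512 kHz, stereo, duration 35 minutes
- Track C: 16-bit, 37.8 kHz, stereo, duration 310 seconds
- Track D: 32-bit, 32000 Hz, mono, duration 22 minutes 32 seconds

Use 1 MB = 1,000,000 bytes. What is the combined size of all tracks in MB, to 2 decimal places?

Track A: 60,000 × 18 × 1 × 4 = 4,320,000 bytes.
Track B: 35 minutes = 2,100 s; 5,512 × 2,100 × 4 × 2 = 92,601,600 bytes.
Track C: 37,800 × 310 × 2 × 2 = 46,872,000 bytes.
Track D: 22 minutes 32 seconds = 1,352 s; 32,000 × 1,352 × 4 × 1 = 173,056,000 bytes.
Total = 316,849,600 bytes = 316.85 MB.

316.85 MB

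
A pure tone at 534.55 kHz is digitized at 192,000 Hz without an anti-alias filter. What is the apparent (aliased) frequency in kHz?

Nyquist = 192,000/2 = 96,000 Hz; 534,550 Hz exceeds it.
Alias = |534,550 − 3×192,000| = |534,550 − 576,000| = 41,450 Hz = 41.45 kHz.

41.45 kHz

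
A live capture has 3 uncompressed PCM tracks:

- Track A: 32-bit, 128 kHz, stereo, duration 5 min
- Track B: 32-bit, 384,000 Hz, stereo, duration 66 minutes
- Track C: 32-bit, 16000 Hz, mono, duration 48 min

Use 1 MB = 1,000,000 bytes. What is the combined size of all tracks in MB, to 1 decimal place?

Track A: 5 min = 300 s; 128,000 × 300 × 4 × 2 = 307,200,000 bytes.
Track B: 66 minutes = 3,960 s; 384,000 × 3,960 × 4 × 2 = 12,165,120,000 bytes.
Track C: 48 min = 2,880 s; 16,000 × 2,880 × 4 × 1 = 184,320,000 bytes.
Total = 12,656,640,000 bytes = 12656.6 MB.

12656.6 MB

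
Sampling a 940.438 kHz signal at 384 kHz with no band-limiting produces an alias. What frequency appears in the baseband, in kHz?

Nyquist = 384,000/2 = 192,000 Hz; 940,438 Hz exceeds it.
Alias = |940,438 − 2×384,000| = |940,438 − 768,000| = 172,438 Hz = 172.438 kHz.

172.438 kHz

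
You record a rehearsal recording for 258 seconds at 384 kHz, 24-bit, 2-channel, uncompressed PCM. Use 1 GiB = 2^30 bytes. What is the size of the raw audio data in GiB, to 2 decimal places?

Bytes = 384,000 samples/s × 258 s × 3 bytes/sample × 2 ch = 594,432,000 bytes.
594,432,000 / 1,073,741,824 = 0.55 GiB.

0.55 GiB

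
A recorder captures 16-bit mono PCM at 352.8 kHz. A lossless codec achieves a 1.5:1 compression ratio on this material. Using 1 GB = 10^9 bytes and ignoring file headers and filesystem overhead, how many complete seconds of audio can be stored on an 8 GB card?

Uncompressed byte rate = 352,800 × 2 × 1 = 705,600 bytes/s.
After 1.5:1 compression, effective rate ≈ 470400 bytes/s.
Capacity = 8 × 1,000,000,000 = 8,000,000,000 bytes.
8,000,000,000 / effective rate ≈ 17006.8 s → 17,006 seconds.

17,006 seconds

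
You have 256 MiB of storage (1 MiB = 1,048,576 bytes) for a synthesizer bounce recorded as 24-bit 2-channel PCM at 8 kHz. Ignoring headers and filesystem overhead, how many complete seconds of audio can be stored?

5,592 seconds

Uncompressed byte rate = 8,000 × 3 × 2 = 48,000 bytes/s.
Capacity = 256 × 1,048,576 = 268,435,456 bytes.
268,435,456 / 48,000 ≈ 5592.41 s → 5,592 seconds.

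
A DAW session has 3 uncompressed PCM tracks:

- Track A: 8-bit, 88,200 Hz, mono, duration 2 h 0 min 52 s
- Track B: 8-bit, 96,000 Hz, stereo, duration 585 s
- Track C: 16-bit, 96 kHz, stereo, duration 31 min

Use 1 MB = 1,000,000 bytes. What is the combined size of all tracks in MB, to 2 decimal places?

1466.19 MB

Track A: 2 h 0 min 52 s = 7,252 s; 88,200 × 7,252 × 1 × 1 = 639,626,400 bytes.
Track B: 96,000 × 585 × 1 × 2 = 112,320,000 bytes.
Track C: 31 min = 1,860 s; 96,000 × 1,860 × 2 × 2 = 714,240,000 bytes.
Total = 1,466,186,400 bytes = 1466.19 MB.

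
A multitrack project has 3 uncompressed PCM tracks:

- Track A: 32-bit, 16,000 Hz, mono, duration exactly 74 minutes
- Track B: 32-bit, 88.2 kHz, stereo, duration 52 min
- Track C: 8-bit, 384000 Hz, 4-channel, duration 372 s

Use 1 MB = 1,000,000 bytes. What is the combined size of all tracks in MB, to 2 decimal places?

3057.02 MB

Track A: exactly 74 minutes = 4,440 s; 16,000 × 4,440 × 4 × 1 = 284,160,000 bytes.
Track B: 52 min = 3,120 s; 88,200 × 3,120 × 4 × 2 = 2,201,472,000 bytes.
Track C: 384,000 × 372 × 1 × 4 = 571,392,000 bytes.
Total = 3,057,024,000 bytes = 3057.02 MB.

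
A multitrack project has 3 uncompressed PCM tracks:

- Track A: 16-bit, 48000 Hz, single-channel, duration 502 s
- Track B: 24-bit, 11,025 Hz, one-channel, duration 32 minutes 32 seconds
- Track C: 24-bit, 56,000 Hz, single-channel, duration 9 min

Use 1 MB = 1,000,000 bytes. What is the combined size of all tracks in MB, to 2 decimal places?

Track A: 48,000 × 502 × 2 × 1 = 48,192,000 bytes.
Track B: 32 minutes 32 seconds = 1,952 s; 11,025 × 1,952 × 3 × 1 = 64,562,400 bytes.
Track C: 9 min = 540 s; 56,000 × 540 × 3 × 1 = 90,720,000 bytes.
Total = 203,474,400 bytes = 203.47 MB.

203.47 MB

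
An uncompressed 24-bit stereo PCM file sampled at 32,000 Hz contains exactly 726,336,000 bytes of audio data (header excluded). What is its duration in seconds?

Byte rate = 32,000 × 3 × 2 = 192,000 bytes/s.
Duration = 726,336,000 / 192,000 = 3,783 s.

3,783 seconds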